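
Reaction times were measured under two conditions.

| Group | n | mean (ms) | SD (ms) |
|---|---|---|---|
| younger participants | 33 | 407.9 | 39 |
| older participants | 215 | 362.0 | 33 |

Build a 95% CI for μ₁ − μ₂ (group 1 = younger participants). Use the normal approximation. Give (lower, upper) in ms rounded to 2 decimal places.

SE₁ = s₁/√n₁ = 39/√33 = 6.7890; SE₂ = 33/√215 = 2.2506.
Independent samples, unequal variances: SE_diff = √(SE₁² + SE₂²) = √(46.090521 + 5.06520036) = 7.1523.
z* = 1.960, so margin of error = 1.960 × 7.1523 = 14.0185.
Difference in means = 407.9 − 362.0 = 45.9000.
45.9000 ± 14.0185 → (31.88, 59.92).

(31.88, 59.92)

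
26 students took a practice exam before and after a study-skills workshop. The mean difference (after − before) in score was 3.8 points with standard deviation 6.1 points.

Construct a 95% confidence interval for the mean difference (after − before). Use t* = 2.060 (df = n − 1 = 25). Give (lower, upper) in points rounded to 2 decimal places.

(1.34, 6.26)

This is a matched-pairs design, so SE = s_d/√n = 6.1/√26 = 1.1963.
Margin = 2.060 × 1.1963 = 2.4644; the interval is 3.8 ± 2.4644 = (1.34, 6.26).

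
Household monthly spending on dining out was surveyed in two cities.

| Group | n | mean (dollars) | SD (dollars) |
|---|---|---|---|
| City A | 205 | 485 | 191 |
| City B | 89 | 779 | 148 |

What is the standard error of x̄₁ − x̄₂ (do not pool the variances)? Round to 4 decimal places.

20.5929

Standard errors of each mean: 191/√205 = 13.3400 and 148/√89 = 15.6880.
SE(x̄₁ − x̄₂) = √(13.3400² + 15.6880²) = 20.5929 for independent samples with unequal variances.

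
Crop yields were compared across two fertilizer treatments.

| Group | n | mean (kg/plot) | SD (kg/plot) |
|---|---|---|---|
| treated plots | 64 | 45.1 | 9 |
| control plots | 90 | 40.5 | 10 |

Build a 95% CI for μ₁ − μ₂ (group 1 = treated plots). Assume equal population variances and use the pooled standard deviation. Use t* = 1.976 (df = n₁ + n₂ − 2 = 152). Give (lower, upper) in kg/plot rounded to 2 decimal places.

(1.50, 7.70)

s_p = √[((n₁−1)s₁² + (n₂−1)s₂²)/(n₁+n₂−2)] = √[(63·9² + 89·10²)/152] = 9.5982.
SE = 9.5982·√(1/64 + 1/90) = 1.5694.
With t* = 1.976, margin = 1.976 × 1.5694 = 3.1011.
x̄₁ − x̄₂ = 45.1 − 40.5 = 4.6000; interval 4.6000 ± 3.1011 = (1.50, 7.70).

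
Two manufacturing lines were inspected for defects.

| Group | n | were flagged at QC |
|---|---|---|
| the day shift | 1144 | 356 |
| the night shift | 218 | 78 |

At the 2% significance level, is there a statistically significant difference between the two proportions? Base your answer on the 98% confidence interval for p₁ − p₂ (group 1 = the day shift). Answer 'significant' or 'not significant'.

not significant

First, p̂₁ = 356/1144 = 0.3112; p̂₂ = 78/218 = 0.3578.
The two standard errors are √(0.3112×0.6888/1144) = 0.01369 and √(0.3578×0.6422/218) = 0.03247.
Because the samples are independent, SE_diff = √(0.01369² + 0.03247²) = 0.03524.
Using z* = 2.326 for 98%, ME = 2.326 × 0.03524 = 0.08197.
p̂₁ − p̂₂ = -0.0466; interval -0.0466 ± 0.08197 gives (-0.12857, 0.03537).
The interval (-0.12857, 0.03537) contains 0, so the difference is not significant.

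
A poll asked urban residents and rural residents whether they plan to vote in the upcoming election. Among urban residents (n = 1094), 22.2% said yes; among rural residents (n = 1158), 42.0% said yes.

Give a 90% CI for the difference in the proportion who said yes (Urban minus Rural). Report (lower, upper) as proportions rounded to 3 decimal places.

(-0.230, -0.166)

The two standard errors are √(0.2220×0.7780/1094) = 0.01256 and √(0.4200×0.5800/1158) = 0.01450.
Because the samples are independent, SE_diff = √(0.01256² + 0.01450²) = 0.01918.
Using z* = 1.645 for 90%, ME = 1.645 × 0.01918 = 0.03155.
p̂₁ − p̂₂ = -0.1980; interval -0.1980 ± 0.03155 gives (-0.230, -0.166).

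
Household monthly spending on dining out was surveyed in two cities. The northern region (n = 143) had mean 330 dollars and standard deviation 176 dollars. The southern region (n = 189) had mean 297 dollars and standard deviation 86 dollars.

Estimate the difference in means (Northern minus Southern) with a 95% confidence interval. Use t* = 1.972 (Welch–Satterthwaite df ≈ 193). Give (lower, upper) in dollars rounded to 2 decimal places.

(1.46, 64.54)

Per-group SEs: s₁/√n₁ = 176/√143 = 14.7179, s₂/√n₂ = 86/√189 = 6.2556.
Unpooled SE of the difference: √(216.61658041 + 39.13253136) = 15.9922.
Margin of error = t* · SE = 1.972 × 15.9922 = 31.5366.
x̄₁ − x̄₂ = 330 − 297 = 33.0000.
CI: 33.0000 ± 31.5366 = (1.46, 64.54).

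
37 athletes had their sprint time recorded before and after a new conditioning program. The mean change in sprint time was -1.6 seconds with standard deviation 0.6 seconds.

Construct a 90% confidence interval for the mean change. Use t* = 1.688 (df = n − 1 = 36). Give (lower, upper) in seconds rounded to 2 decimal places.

(-1.77, -1.43)

This is a matched-pairs design, so SE = s_d/√n = 0.6/√37 = 0.0986.
Margin = 1.688 × 0.0986 = 0.1664; the interval is -1.6 ± 0.1664 = (-1.77, -1.43).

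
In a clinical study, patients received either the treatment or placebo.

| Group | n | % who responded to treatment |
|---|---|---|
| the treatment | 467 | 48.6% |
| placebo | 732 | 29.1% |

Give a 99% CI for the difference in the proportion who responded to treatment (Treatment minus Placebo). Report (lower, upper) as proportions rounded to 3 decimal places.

The two standard errors are √(0.4860×0.5140/467) = 0.02313 and √(0.2910×0.7090/732) = 0.01679.
Because the samples are independent, SE_diff = √(0.02313² + 0.01679²) = 0.02858.
Using z* = 2.576 for 99%, ME = 2.576 × 0.02858 = 0.07362.
p̂₁ − p̂₂ = 0.1950; interval 0.1950 ± 0.07362 gives (0.121, 0.269).

(0.121, 0.269)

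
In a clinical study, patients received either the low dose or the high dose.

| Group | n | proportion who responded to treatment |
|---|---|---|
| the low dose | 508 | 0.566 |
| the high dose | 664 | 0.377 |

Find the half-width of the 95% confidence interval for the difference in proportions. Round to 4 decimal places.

0.0567

The two standard errors are √(0.5660×0.4340/508) = 0.02199 and √(0.3770×0.6230/664) = 0.01881.
Because the samples are independent, SE_diff = √(0.02199² + 0.01881²) = 0.02894.
Using z* = 1.960 for 95%, ME = 1.960 × 0.02894 = 0.05672.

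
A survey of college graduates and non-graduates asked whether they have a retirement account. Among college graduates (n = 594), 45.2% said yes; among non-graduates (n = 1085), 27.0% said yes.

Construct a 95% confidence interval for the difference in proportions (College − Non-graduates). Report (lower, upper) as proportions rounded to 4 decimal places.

(0.1340, 0.2300)

The two standard errors are √(0.4520×0.5480/594) = 0.02042 and √(0.2700×0.7300/1085) = 0.01348.
Because the samples are independent, SE_diff = √(0.02042² + 0.01348²) = 0.02447.
Using z* = 1.960 for 95%, ME = 1.960 × 0.02447 = 0.04796.
p̂₁ − p̂₂ = 0.1820; interval 0.1820 ± 0.04796 gives (0.1340, 0.2300).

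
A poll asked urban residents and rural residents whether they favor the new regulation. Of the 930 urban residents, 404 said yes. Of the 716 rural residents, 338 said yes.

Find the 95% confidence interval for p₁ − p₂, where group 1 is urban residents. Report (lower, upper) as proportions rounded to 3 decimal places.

(-0.086, 0.011)

p̂₁ = 404/930 = 0.4344 and p̂₂ = 338/716 = 0.4721.
SE₁ = √(p̂₁(1−p̂₁)/n₁) = √(0.4344·0.5656/930) = 0.01625; SE₂ = √(0.4721·0.5279/716) = 0.01866.
Independent samples: SE of the difference = √(SE₁² + SE₂²) = √(0.0002640625 + 0.0003481956) = 0.02474.
z* for 95% confidence is 1.960, so the margin of error is 1.960 × 0.02474 = 0.04849.
Point estimate p̂₁ − p̂₂ = 0.4344 − 0.4721 = -0.0377.
-0.0377 ± 0.04849 → (-0.086, 0.011).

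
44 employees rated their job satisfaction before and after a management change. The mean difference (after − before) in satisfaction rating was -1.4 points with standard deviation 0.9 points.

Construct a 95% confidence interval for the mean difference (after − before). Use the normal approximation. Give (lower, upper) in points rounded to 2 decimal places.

This is a matched-pairs design, so SE = s_d/√n = 0.9/√44 = 0.1357.
Margin = 1.960 × 0.1357 = 0.2660; the interval is -1.4 ± 0.2660 = (-1.67, -1.13).

(-1.67, -1.13)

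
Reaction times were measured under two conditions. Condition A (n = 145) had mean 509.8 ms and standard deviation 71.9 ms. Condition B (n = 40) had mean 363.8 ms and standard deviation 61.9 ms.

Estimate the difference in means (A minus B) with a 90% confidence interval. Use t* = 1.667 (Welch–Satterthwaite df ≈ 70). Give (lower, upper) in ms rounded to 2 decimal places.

SE₁ = s₁/√n₁ = 71.9/√145 = 5.9710; SE₂ = 61.9/√40 = 9.7872.
Independent samples, unequal variances: SE_diff = √(SE₁² + SE₂²) = √(35.652841 + 95.78928384) = 11.4648.
t* = 1.667, so margin of error = 1.667 × 11.4648 = 19.1118.
Difference in means = 509.8 − 363.8 = 146.0000.
146.0000 ± 19.1118 → (126.89, 165.11).

(126.89, 165.11)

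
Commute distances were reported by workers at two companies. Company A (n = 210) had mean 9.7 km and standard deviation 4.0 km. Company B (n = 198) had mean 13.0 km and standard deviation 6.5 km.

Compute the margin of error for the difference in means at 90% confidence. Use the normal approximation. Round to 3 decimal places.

0.885

Per-group SEs: s₁/√n₁ = 4.0/√210 = 0.2760, s₂/√n₂ = 6.5/√198 = 0.4619.
Unpooled SE of the difference: √(0.076176 + 0.21335161) = 0.5381.
Margin of error = z* · SE = 1.645 × 0.5381 = 0.8852.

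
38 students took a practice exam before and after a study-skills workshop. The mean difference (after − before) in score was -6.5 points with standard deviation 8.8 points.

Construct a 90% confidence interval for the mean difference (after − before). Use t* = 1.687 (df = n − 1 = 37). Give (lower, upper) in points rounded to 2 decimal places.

Paired design: SE = s_d/√n = 8.8/√38 = 1.4275.
t* = 1.687; margin of error = 1.687 × 1.4275 = 2.4082.
-6.5 ± 2.4082 → (-8.91, -4.09).

(-8.91, -4.09)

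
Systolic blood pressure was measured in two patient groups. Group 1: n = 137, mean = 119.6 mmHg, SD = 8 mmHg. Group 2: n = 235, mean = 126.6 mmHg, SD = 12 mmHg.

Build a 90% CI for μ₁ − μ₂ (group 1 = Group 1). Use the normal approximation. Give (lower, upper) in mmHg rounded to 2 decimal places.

Standard errors of each mean: 8/√137 = 0.6835 and 12/√235 = 0.7828.
SE(x̄₁ − x̄₂) = √(0.6835² + 0.7828²) = 1.0392 for independent samples with unequal variances.
With z* = 1.645, the margin is 1.645 × 1.0392 = 1.7095.
x̄₁ − x̄₂ = 119.6 − 126.6 = -7.0000; the interval is -7.0000 ± 1.7095 = (-8.71, -5.29).

(-8.71, -5.29)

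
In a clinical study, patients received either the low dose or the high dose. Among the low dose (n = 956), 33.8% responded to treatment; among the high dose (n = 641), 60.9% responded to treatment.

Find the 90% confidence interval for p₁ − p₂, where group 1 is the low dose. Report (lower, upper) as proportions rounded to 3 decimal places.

(-0.311, -0.231)

Each SE is √(p̂(1−p̂)/n): √(0.3380·0.6620/956) = 0.01530 and √(0.6090·0.3910/641) = 0.01927.
SE(p̂₁ − p̂₂) = √(SE₁² + SE₂²) = √(0.00023409 + 0.0003713329) = 0.02461, since the two samples are independent.
At 90% confidence z* = 1.645; margin = 1.645 × 0.02461 = 0.04048.
The difference is 0.3380 − 0.6090 = -0.2710, so the interval is -0.2710 ± 0.04048 = (-0.311, -0.231).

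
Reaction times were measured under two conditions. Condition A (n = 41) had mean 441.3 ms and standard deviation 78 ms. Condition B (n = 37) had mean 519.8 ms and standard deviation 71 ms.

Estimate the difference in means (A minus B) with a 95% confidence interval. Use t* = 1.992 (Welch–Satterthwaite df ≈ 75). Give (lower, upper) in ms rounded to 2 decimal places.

Standard errors of each mean: 78/√41 = 12.1816 and 71/√37 = 11.6723.
SE(x̄₁ − x̄₂) = √(12.1816² + 11.6723²) = 16.8711 for independent samples with unequal variances.
With t* = 1.992, the margin is 1.992 × 16.8711 = 33.6072.
x̄₁ − x̄₂ = 441.3 − 519.8 = -78.5000; the interval is -78.5000 ± 33.6072 = (-112.11, -44.89).

(-112.11, -44.89)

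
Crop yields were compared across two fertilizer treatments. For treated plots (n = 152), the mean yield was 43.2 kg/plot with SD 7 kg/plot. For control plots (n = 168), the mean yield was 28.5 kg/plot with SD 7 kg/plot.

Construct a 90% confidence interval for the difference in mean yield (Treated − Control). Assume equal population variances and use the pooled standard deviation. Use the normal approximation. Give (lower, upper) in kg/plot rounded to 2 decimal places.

s_p = √[((n₁−1)s₁² + (n₂−1)s₂²)/(n₁+n₂−2)] = √[(151·7² + 167·7²)/318] = 7.0000.
SE = 7.0000·√(1/152 + 1/168) = 0.7836.
With z* = 1.645, margin = 1.645 × 0.7836 = 1.2890.
x̄₁ − x̄₂ = 43.2 − 28.5 = 14.7000; interval 14.7000 ± 1.2890 = (13.41, 15.99).

(13.41, 15.99)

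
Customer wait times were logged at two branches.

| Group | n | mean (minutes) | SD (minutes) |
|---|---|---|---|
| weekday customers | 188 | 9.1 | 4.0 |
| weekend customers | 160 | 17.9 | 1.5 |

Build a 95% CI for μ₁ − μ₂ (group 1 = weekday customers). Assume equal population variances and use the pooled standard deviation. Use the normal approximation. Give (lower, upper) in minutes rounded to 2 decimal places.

s_p = √[((n₁−1)s₁² + (n₂−1)s₂²)/(n₁+n₂−2)] = √[(187·4.0² + 159·1.5²)/346] = 3.1115.
SE = 3.1115·√(1/188 + 1/160) = 0.3347.
With z* = 1.960, margin = 1.960 × 0.3347 = 0.6560.
x̄₁ − x̄₂ = 9.1 − 17.9 = -8.8000; interval -8.8000 ± 0.6560 = (-9.46, -8.14).

(-9.46, -8.14)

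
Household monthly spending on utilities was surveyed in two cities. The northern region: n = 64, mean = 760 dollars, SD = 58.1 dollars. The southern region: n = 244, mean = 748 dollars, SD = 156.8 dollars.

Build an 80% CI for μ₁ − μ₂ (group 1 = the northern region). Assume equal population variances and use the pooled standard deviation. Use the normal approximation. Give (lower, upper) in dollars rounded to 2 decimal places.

Pooled variance s_p² = [63·58.1² + 243·156.8²] / (64+244−2) = 20219.3456, so s_p = 142.1947.
SE_diff = s_p·√(1/n₁ + 1/n₂) = 142.1947·√(1/64 + 1/244) = 19.9698.
z* = 1.282; margin = 1.282 × 19.9698 = 25.6013.
Difference = 760 − 748 = 12.0000.
12.0000 ± 25.6013 → (-13.60, 37.60).

(-13.60, 37.60)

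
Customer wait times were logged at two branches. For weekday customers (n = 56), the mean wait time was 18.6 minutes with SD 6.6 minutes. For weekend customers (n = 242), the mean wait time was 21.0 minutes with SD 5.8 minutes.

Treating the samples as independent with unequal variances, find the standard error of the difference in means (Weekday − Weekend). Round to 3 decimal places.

0.958

Per-group SEs: s₁/√n₁ = 6.6/√56 = 0.8820, s₂/√n₂ = 5.8/√242 = 0.3728.
Unpooled SE of the difference: √(0.777924 + 0.13897984) = 0.9576.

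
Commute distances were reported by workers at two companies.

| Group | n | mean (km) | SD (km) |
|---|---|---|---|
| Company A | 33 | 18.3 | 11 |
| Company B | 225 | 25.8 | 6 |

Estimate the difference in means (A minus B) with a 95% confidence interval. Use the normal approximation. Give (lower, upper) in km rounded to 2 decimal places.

(-11.33, -3.67)

Standard errors of each mean: 11/√33 = 1.9149 and 6/√225 = 0.4000.
SE(x̄₁ − x̄₂) = √(1.9149² + 0.4000²) = 1.9562 for independent samples with unequal variances.
With z* = 1.960, the margin is 1.960 × 1.9562 = 3.8342.
x̄₁ − x̄₂ = 18.3 − 25.8 = -7.5000; the interval is -7.5000 ± 3.8342 = (-11.33, -3.67).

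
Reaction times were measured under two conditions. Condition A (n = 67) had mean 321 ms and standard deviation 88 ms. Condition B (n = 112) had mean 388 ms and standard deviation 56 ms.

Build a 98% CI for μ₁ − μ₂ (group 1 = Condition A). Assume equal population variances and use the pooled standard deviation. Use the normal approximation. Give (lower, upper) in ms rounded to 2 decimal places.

Pooled variance s_p² = [66·88² + 111·56²] / (67+112−2) = 4854.2373, so s_p = 69.6724.
SE_diff = s_p·√(1/n₁ + 1/n₂) = 69.6724·√(1/67 + 1/112) = 10.7607.
z* = 2.326; margin = 2.326 × 10.7607 = 25.0294.
Difference = 321 − 388 = -67.0000.
-67.0000 ± 25.0294 → (-92.03, -41.97).

(-92.03, -41.97)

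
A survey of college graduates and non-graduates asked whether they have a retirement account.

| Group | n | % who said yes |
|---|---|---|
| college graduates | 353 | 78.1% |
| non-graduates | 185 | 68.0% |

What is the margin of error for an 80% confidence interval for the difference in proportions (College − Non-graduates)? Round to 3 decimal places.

SE₁ = √(p̂₁(1−p̂₁)/n₁) = √(0.7810·0.2190/353) = 0.02201; SE₂ = √(0.6800·0.3200/185) = 0.03430.
Independent samples: SE of the difference = √(SE₁² + SE₂²) = √(0.0004844401 + 0.00117649) = 0.04075.
z* for 80% confidence is 1.282, so the margin of error is 1.282 × 0.04075 = 0.05224.

0.052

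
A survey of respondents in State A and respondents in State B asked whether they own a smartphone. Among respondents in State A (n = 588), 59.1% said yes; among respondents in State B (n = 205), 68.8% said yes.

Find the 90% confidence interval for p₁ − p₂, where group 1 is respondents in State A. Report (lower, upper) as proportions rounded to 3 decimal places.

(-0.160, -0.034)

The two standard errors are √(0.5910×0.4090/588) = 0.02028 and √(0.6880×0.3120/205) = 0.03236.
Because the samples are independent, SE_diff = √(0.02028² + 0.03236²) = 0.03819.
Using z* = 1.645 for 90%, ME = 1.645 × 0.03819 = 0.06282.
p̂₁ − p̂₂ = -0.0970; interval -0.0970 ± 0.06282 gives (-0.160, -0.034).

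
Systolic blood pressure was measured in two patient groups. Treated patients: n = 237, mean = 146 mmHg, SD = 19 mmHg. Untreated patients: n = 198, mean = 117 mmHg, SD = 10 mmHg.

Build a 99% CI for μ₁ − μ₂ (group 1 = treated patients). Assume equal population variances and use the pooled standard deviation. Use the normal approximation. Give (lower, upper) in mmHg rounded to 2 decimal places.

(25.14, 32.86)

Pooled variance s_p² = [236·19² + 197·10²] / (237+198−2) = 242.2540, so s_p = 15.5645.
SE_diff = s_p·√(1/n₁ + 1/n₂) = 15.5645·√(1/237 + 1/198) = 1.4986.
z* = 2.576; margin = 2.576 × 1.4986 = 3.8604.
Difference = 146 − 117 = 29.0000.
29.0000 ± 3.8604 → (25.14, 32.86).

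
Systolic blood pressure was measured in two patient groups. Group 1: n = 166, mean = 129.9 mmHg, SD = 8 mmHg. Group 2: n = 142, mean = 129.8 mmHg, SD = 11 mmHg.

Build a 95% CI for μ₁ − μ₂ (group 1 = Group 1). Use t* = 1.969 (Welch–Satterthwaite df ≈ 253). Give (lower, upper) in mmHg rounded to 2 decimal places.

(-2.09, 2.29)

Standard errors of each mean: 8/√166 = 0.6209 and 11/√142 = 0.9231.
SE(x̄₁ − x̄₂) = √(0.6209² + 0.9231²) = 1.1125 for independent samples with unequal variances.
With t* = 1.969, the margin is 1.969 × 1.1125 = 2.1905.
x̄₁ − x̄₂ = 129.9 − 129.8 = 0.1000; the interval is 0.1000 ± 2.1905 = (-2.09, 2.29).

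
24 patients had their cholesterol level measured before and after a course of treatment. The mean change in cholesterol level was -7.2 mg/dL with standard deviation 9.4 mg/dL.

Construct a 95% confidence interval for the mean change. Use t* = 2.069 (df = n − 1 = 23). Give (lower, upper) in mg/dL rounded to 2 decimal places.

(-11.17, -3.23)

This is a matched-pairs design, so SE = s_d/√n = 9.4/√24 = 1.9188.
Margin = 2.069 × 1.9188 = 3.9700; the interval is -7.2 ± 3.9700 = (-11.17, -3.23).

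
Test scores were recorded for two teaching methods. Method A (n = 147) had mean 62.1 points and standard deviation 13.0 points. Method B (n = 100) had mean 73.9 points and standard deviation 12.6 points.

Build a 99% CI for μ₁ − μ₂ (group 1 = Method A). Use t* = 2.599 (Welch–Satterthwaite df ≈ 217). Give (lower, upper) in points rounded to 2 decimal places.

(-16.10, -7.50)

SE₁ = s₁/√n₁ = 13.0/√147 = 1.0722; SE₂ = 12.6/√100 = 1.2600.
Independent samples, unequal variances: SE_diff = √(SE₁² + SE₂²) = √(1.14961284 + 1.5876) = 1.6545.
t* = 2.599, so margin of error = 2.599 × 1.6545 = 4.3000.
Difference in means = 62.1 − 73.9 = -11.8000.
-11.8000 ± 4.3000 → (-16.10, -7.50).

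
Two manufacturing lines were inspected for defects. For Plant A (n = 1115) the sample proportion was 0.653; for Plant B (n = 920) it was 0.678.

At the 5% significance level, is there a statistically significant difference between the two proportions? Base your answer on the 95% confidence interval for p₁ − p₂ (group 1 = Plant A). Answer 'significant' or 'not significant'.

The two standard errors are √(0.6530×0.3470/1115) = 0.01426 and √(0.6780×0.3220/920) = 0.01540.
Because the samples are independent, SE_diff = √(0.01426² + 0.01540²) = 0.02099.
Using z* = 1.960 for 95%, ME = 1.960 × 0.02099 = 0.04114.
p̂₁ − p̂₂ = -0.0250; interval -0.0250 ± 0.04114 gives (-0.06614, 0.01614).
The interval (-0.06614, 0.01614) contains 0, so the difference is not significant.

not significant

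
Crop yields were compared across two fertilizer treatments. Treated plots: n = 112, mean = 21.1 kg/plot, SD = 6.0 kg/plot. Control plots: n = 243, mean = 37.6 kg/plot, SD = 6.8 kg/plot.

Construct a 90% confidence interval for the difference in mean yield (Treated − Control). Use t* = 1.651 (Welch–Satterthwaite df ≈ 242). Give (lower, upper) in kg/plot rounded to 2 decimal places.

(-17.68, -15.32)

Standard errors of each mean: 6.0/√112 = 0.5669 and 6.8/√243 = 0.4362.
SE(x̄₁ − x̄₂) = √(0.5669² + 0.4362²) = 0.7153 for independent samples with unequal variances.
With t* = 1.651, the margin is 1.651 × 0.7153 = 1.1810.
x̄₁ − x̄₂ = 21.1 − 37.6 = -16.5000; the interval is -16.5000 ± 1.1810 = (-17.68, -15.32).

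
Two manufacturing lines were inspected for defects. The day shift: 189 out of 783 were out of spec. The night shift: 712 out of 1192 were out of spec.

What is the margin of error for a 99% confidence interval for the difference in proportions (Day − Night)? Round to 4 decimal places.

p̂₁ = 189/783 = 0.2414 and p̂₂ = 712/1192 = 0.5973.
SE₁ = √(p̂₁(1−p̂₁)/n₁) = √(0.2414·0.7586/783) = 0.01529; SE₂ = √(0.5973·0.4027/1192) = 0.01421.
Independent samples: SE of the difference = √(SE₁² + SE₂²) = √(0.0002337841 + 0.0002019241) = 0.02087.
z* for 99% confidence is 2.576, so the margin of error is 2.576 × 0.02087 = 0.05376.

0.0538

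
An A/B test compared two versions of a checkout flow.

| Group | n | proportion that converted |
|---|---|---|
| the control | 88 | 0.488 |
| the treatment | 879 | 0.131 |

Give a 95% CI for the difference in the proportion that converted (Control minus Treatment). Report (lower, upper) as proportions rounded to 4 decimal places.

(0.2502, 0.4638)

Each SE is √(p̂(1−p̂)/n): √(0.4880·0.5120/88) = 0.05328 and √(0.1310·0.8690/879) = 0.01138.
SE(p̂₁ − p̂₂) = √(SE₁² + SE₂²) = √(0.0028387584 + 0.0001295044) = 0.05448, since the two samples are independent.
At 95% confidence z* = 1.960; margin = 1.960 × 0.05448 = 0.10678.
The difference is 0.4880 − 0.1310 = 0.3570, so the interval is 0.3570 ± 0.10678 = (0.2502, 0.4638).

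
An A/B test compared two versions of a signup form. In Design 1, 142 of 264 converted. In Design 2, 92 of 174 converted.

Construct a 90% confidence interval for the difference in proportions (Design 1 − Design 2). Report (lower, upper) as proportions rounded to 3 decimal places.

First, p̂₁ = 142/264 = 0.5379; p̂₂ = 92/174 = 0.5287.
The two standard errors are √(0.5379×0.4621/264) = 0.03068 and √(0.5287×0.4713/174) = 0.03784.
Because the samples are independent, SE_diff = √(0.03068² + 0.03784²) = 0.04871.
Using z* = 1.645 for 90%, ME = 1.645 × 0.04871 = 0.08013.
p̂₁ − p̂₂ = 0.0092; interval 0.0092 ± 0.08013 gives (-0.071, 0.089).

(-0.071, 0.089)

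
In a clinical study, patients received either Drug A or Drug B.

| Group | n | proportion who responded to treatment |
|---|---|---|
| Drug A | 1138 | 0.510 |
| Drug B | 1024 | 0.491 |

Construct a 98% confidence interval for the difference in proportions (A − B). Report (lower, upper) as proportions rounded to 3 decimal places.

SE₁ = √(p̂₁(1−p̂₁)/n₁) = √(0.5100·0.4900/1138) = 0.01482; SE₂ = √(0.4910·0.5090/1024) = 0.01562.
Independent samples: SE of the difference = √(SE₁² + SE₂²) = √(0.0002196324 + 0.0002439844) = 0.02153.
z* for 98% confidence is 2.326, so the margin of error is 2.326 × 0.02153 = 0.05008.
Point estimate p̂₁ − p̂₂ = 0.5100 − 0.4910 = 0.0190.
0.0190 ± 0.05008 → (-0.031, 0.069).

(-0.031, 0.069)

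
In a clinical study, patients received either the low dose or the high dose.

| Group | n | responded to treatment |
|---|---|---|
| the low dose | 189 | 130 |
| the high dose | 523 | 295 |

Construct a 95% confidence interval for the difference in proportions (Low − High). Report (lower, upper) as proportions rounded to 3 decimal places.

First, p̂₁ = 130/189 = 0.6878; p̂₂ = 295/523 = 0.5641.
The two standard errors are √(0.6878×0.3122/189) = 0.03371 and √(0.5641×0.4359/523) = 0.02168.
Because the samples are independent, SE_diff = √(0.03371² + 0.02168²) = 0.04008.
Using z* = 1.960 for 95%, ME = 1.960 × 0.04008 = 0.07856.
p̂₁ − p̂₂ = 0.1237; interval 0.1237 ± 0.07856 gives (0.045, 0.202).

(0.045, 0.202)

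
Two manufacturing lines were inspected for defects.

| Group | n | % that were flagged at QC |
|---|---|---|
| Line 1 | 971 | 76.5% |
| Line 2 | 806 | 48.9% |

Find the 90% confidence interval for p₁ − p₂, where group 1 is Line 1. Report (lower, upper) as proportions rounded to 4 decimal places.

(0.2394, 0.3126)

The two standard errors are √(0.7650×0.2350/971) = 0.01361 and √(0.4890×0.5110/806) = 0.01761.
Because the samples are independent, SE_diff = √(0.01361² + 0.01761²) = 0.02226.
Using z* = 1.645 for 90%, ME = 1.645 × 0.02226 = 0.03662.
p̂₁ − p̂₂ = 0.2760; interval 0.2760 ± 0.03662 gives (0.2394, 0.3126).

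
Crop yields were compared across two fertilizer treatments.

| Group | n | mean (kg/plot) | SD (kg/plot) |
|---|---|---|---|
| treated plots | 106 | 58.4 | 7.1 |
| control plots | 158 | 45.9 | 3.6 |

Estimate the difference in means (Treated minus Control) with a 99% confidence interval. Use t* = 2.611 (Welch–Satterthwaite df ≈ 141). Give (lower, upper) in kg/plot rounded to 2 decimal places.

(10.55, 14.45)

Standard errors of each mean: 7.1/√106 = 0.6896 and 3.6/√158 = 0.2864.
SE(x̄₁ − x̄₂) = √(0.6896² + 0.2864²) = 0.7467 for independent samples with unequal variances.
With t* = 2.611, the margin is 2.611 × 0.7467 = 1.9496.
x̄₁ − x̄₂ = 58.4 − 45.9 = 12.5000; the interval is 12.5000 ± 1.9496 = (10.55, 14.45).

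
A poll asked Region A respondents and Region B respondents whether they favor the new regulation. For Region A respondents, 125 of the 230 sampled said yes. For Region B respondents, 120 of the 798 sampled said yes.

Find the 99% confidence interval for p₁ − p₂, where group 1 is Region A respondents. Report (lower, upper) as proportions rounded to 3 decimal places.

(0.302, 0.484)

Sample proportions: 125/230 = 0.5435, 120/798 = 0.1504.
Each SE is √(p̂(1−p̂)/n): √(0.5435·0.4565/230) = 0.03284 and √(0.1504·0.8496/798) = 0.01265.
SE(p̂₁ − p̂₂) = √(SE₁² + SE₂²) = √(0.0010784656 + 0.0001600225) = 0.03519, since the two samples are independent.
At 99% confidence z* = 2.576; margin = 2.576 × 0.03519 = 0.09065.
The difference is 0.5435 − 0.1504 = 0.3931, so the interval is 0.3931 ± 0.09065 = (0.302, 0.484).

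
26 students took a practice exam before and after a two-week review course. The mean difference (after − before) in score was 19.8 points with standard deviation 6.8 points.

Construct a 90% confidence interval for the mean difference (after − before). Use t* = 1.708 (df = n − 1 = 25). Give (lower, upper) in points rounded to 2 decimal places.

(17.52, 22.08)

This is a matched-pairs design, so SE = s_d/√n = 6.8/√26 = 1.3336.
Margin = 1.708 × 1.3336 = 2.2778; the interval is 19.8 ± 2.2778 = (17.52, 22.08).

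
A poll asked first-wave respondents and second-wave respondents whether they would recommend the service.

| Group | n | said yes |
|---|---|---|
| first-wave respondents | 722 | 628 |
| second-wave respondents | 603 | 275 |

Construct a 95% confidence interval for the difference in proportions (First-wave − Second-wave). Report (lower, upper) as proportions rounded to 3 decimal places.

p̂₁ = 628/722 = 0.8698 and p̂₂ = 275/603 = 0.4561.
SE₁ = √(p̂₁(1−p̂₁)/n₁) = √(0.8698·0.1302/722) = 0.01252; SE₂ = √(0.4561·0.5439/603) = 0.02028.
Independent samples: SE of the difference = √(SE₁² + SE₂²) = √(0.0001567504 + 0.0004112784) = 0.02383.
z* for 95% confidence is 1.960, so the margin of error is 1.960 × 0.02383 = 0.04671.
Point estimate p̂₁ − p̂₂ = 0.8698 − 0.4561 = 0.4137.
0.4137 ± 0.04671 → (0.367, 0.460).

(0.367, 0.460)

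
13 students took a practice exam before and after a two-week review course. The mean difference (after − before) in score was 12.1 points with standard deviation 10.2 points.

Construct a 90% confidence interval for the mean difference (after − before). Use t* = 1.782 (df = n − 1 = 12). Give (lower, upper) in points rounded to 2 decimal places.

Paired design: SE = s_d/√n = 10.2/√13 = 2.8290.
t* = 1.782; margin of error = 1.782 × 2.8290 = 5.0413.
12.1 ± 5.0413 → (7.06, 17.14).

(7.06, 17.14)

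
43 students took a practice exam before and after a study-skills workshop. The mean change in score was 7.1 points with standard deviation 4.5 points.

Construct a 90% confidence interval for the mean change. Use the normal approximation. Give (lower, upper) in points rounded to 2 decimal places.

Paired design: SE = s_d/√n = 4.5/√43 = 0.6862.
z* = 1.645; margin of error = 1.645 × 0.6862 = 1.1288.
7.1 ± 1.1288 → (5.97, 8.23).

(5.97, 8.23)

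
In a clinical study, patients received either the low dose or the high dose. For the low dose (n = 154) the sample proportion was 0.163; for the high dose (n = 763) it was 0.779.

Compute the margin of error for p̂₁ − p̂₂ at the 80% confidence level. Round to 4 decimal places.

0.0427

Each SE is √(p̂(1−p̂)/n): √(0.1630·0.8370/154) = 0.02976 and √(0.7790·0.2210/763) = 0.01502.
SE(p̂₁ − p̂₂) = √(SE₁² + SE₂²) = √(0.0008856576 + 0.0002256004) = 0.03334, since the two samples are independent.
At 80% confidence z* = 1.282; margin = 1.282 × 0.03334 = 0.04274.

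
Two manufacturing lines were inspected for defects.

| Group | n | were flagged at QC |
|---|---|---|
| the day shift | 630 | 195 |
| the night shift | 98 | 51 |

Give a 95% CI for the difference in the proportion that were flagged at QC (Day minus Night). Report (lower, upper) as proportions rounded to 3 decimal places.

(-0.316, -0.106)

p̂₁ = 195/630 = 0.3095 and p̂₂ = 51/98 = 0.5204.
SE₁ = √(p̂₁(1−p̂₁)/n₁) = √(0.3095·0.6905/630) = 0.01842; SE₂ = √(0.5204·0.4796/98) = 0.05047.
Independent samples: SE of the difference = √(SE₁² + SE₂²) = √(0.0003392964 + 0.0025472209) = 0.05373.
z* for 95% confidence is 1.960, so the margin of error is 1.960 × 0.05373 = 0.10531.
Point estimate p̂₁ − p̂₂ = 0.3095 − 0.5204 = -0.2109.
-0.2109 ± 0.10531 → (-0.316, -0.106).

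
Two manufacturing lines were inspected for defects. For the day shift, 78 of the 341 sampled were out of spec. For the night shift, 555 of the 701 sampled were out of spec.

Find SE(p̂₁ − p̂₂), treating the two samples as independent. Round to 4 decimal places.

Sample proportions: 78/341 = 0.2287, 555/701 = 0.7917.
Each SE is √(p̂(1−p̂)/n): √(0.2287·0.7713/341) = 0.02274 and √(0.7917·0.2083/701) = 0.01534.
SE(p̂₁ − p̂₂) = √(SE₁² + SE₂²) = √(0.0005171076 + 0.0002353156) = 0.02743, since the two samples are independent.

0.0274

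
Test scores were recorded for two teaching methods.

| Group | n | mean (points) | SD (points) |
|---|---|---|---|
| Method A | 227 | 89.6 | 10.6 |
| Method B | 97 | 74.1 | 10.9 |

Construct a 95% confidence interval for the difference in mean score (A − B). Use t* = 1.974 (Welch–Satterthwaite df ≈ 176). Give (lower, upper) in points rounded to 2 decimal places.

(12.91, 18.09)

SE₁ = s₁/√n₁ = 10.6/√227 = 0.7035; SE₂ = 10.9/√97 = 1.1067.
Independent samples, unequal variances: SE_diff = √(SE₁² + SE₂²) = √(0.49491225 + 1.22478489) = 1.3114.
t* = 1.974, so margin of error = 1.974 × 1.3114 = 2.5887.
Difference in means = 89.6 − 74.1 = 15.5000.
15.5000 ± 2.5887 → (12.91, 18.09).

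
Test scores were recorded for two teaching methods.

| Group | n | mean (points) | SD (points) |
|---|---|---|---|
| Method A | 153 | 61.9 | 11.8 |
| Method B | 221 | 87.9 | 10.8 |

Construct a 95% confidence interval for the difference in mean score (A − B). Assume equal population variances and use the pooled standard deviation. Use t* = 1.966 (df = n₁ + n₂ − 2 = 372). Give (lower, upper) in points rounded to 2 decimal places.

(-28.32, -23.68)

Pooled variance s_p² = [152·11.8² + 220·10.8²] / (153+221−2) = 125.8744, so s_p = 11.2194.
SE_diff = s_p·√(1/n₁ + 1/n₂) = 11.2194·√(1/153 + 1/221) = 1.1799.
t* = 1.966; margin = 1.966 × 1.1799 = 2.3197.
Difference = 61.9 − 87.9 = -26.0000.
-26.0000 ± 2.3197 → (-28.32, -23.68).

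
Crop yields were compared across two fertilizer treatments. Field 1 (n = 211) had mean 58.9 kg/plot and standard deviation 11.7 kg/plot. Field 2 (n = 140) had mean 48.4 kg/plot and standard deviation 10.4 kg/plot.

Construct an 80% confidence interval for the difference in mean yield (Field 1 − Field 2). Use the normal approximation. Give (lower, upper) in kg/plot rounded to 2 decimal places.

(8.97, 12.03)

Per-group SEs: s₁/√n₁ = 11.7/√211 = 0.8055, s₂/√n₂ = 10.4/√140 = 0.8790.
Unpooled SE of the difference: √(0.64883025 + 0.772641) = 1.1923.
Margin of error = z* · SE = 1.282 × 1.1923 = 1.5285.
x̄₁ − x̄₂ = 58.9 − 48.4 = 10.5000.
CI: 10.5000 ± 1.5285 = (8.97, 12.03).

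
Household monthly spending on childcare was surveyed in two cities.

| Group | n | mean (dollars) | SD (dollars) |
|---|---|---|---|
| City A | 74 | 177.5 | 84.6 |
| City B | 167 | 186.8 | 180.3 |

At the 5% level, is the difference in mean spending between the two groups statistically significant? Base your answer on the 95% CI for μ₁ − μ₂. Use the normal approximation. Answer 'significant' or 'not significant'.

not significant

Standard errors of each mean: 84.6/√74 = 9.8346 and 180.3/√167 = 13.9520.
SE(x̄₁ − x̄₂) = √(9.8346² + 13.9520²) = 17.0698 for independent samples with unequal variances.
With z* = 1.960, the margin is 1.960 × 17.0698 = 33.4568.
x̄₁ − x̄₂ = 177.5 − 186.8 = -9.3000; the interval is -9.3000 ± 33.4568 = (-42.7568, 24.1568).
The interval (-42.7568, 24.1568) contains 0, so the difference is not significant.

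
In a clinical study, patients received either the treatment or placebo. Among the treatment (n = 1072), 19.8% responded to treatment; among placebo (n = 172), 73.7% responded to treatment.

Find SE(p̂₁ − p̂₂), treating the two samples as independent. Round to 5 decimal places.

SE₁ = √(p̂₁(1−p̂₁)/n₁) = √(0.1980·0.8020/1072) = 0.01217; SE₂ = √(0.7370·0.2630/172) = 0.03357.
Independent samples: SE of the difference = √(SE₁² + SE₂²) = √(0.0001481089 + 0.0011269449) = 0.03571.

0.03571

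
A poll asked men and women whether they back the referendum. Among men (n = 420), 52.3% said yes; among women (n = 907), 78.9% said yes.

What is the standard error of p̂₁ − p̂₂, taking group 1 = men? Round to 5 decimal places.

0.02788

The two standard errors are √(0.5230×0.4770/420) = 0.02437 and √(0.7890×0.2110/907) = 0.01355.
Because the samples are independent, SE_diff = √(0.02437² + 0.01355²) = 0.02788.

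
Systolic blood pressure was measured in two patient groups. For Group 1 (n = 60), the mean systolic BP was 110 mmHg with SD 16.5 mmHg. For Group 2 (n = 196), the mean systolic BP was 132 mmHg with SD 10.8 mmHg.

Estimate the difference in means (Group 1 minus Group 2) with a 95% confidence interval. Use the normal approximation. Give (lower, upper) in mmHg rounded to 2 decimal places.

SE₁ = s₁/√n₁ = 16.5/√60 = 2.1301; SE₂ = 10.8/√196 = 0.7714.
Independent samples, unequal variances: SE_diff = √(SE₁² + SE₂²) = √(4.53732601 + 0.59505796) = 2.2655.
z* = 1.960, so margin of error = 1.960 × 2.2655 = 4.4404.
Difference in means = 110 − 132 = -22.0000.
-22.0000 ± 4.4404 → (-26.44, -17.56).

(-26.44, -17.56)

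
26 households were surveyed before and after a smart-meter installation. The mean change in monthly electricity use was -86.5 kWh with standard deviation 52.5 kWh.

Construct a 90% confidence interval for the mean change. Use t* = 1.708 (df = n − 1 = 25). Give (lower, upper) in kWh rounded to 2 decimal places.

(-104.09, -68.91)

This is a matched-pairs design, so SE = s_d/√n = 52.5/√26 = 10.2961.
Margin = 1.708 × 10.2961 = 17.5857; the interval is -86.5 ± 17.5857 = (-104.09, -68.91).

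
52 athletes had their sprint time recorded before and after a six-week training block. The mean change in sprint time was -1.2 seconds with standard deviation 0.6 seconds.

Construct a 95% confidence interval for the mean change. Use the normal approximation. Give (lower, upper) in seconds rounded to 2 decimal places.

(-1.36, -1.04)

This is a matched-pairs design, so SE = s_d/√n = 0.6/√52 = 0.0832.
Margin = 1.960 × 0.0832 = 0.1631; the interval is -1.2 ± 0.1631 = (-1.36, -1.04).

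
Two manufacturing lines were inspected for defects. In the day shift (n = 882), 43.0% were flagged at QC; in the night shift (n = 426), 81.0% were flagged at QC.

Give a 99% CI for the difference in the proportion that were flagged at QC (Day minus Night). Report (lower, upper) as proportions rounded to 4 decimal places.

(-0.4451, -0.3149)

The two standard errors are √(0.4300×0.5700/882) = 0.01667 and √(0.8100×0.1900/426) = 0.01901.
Because the samples are independent, SE_diff = √(0.01667² + 0.01901²) = 0.02528.
Using z* = 2.576 for 99%, ME = 2.576 × 0.02528 = 0.06512.
p̂₁ − p̂₂ = -0.3800; interval -0.3800 ± 0.06512 gives (-0.4451, -0.3149).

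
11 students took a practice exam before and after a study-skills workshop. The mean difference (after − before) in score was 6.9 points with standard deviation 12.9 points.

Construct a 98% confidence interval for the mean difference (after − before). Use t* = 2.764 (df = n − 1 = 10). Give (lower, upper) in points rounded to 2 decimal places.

This is a matched-pairs design, so SE = s_d/√n = 12.9/√11 = 3.8895.
Margin = 2.764 × 3.8895 = 10.7506; the interval is 6.9 ± 10.7506 = (-3.85, 17.65).

(-3.85, 17.65)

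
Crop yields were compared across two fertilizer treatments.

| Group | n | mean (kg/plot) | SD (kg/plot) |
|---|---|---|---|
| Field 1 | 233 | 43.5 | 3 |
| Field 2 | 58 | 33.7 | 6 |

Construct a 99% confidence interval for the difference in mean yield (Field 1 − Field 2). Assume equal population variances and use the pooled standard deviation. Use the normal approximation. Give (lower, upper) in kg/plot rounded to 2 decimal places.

s_p = √[((n₁−1)s₁² + (n₂−1)s₂²)/(n₁+n₂−2)] = √[(232·3² + 57·6²)/289] = 3.7849.
SE = 3.7849·√(1/233 + 1/58) = 0.5554.
With z* = 2.576, margin = 2.576 × 0.5554 = 1.4307.
x̄₁ − x̄₂ = 43.5 − 33.7 = 9.8000; interval 9.8000 ± 1.4307 = (8.37, 11.23).

(8.37, 11.23)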